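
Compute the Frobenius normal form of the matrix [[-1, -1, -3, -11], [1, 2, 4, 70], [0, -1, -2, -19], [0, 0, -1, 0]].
R = [[0, 0, 0, 40], [1, 0, 0, 52], [0, 1, 0, 18], [0, 0, 1, -1]]

The invariant factors of A (the non-unit diagonal entries of the Smith normal form of xI - A over ℚ[x]) are (x - 5)(x + 2)^3, each dividing the next. The characteristic polynomial is their product, (x - 5)(x + 2)^3.

The rational canonical form is the block-diagonal matrix of companion matrices C(f_i):
R = [[0, 0, 0, 40], [1, 0, 0, 52], [0, 1, 0, 18], [0, 0, 1, -1]].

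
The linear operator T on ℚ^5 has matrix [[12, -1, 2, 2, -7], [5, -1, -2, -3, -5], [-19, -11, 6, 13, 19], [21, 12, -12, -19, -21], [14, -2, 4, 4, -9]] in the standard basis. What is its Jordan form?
The characteristic polynomial is det(xI - A) = (x - 5)(x + 4)^4, so the eigenvalues are -4 (algebraic multiplicity 4), 5 (algebraic multiplicity 1).

For λ = -4: rank(A + 4I) = 3, rank((A + 4I)^2) = 2, rank((A + 4I)^3) = 1. The eigenspace has dimension 5 - 3 = 2, so there are 2 Jordan blocks; the rank sequence gives block sizes [3, 1].

For λ = 5: algebraic multiplicity 1 gives one 1×1 block.

Assembling the blocks gives the Jordan form J above.

J = [[-4, 1, 0, 0, 0], [0, -4, 1, 0, 0], [0, 0, -4, 0, 0], [0, 0, 0, -4, 0], [0, 0, 0, 0, 5]]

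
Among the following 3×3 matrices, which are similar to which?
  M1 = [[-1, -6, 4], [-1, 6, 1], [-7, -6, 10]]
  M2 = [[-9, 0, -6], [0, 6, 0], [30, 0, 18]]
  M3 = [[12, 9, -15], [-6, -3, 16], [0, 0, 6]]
2 classes: {M1, M3}, {M2}

Characteristic polynomials: χ_{M1} = (x - 6)^2(x - 3), χ_{M2} = (x - 6)^2(x - 3), χ_{M3} = (x - 6)^2(x - 3).

{M1, M3}: invariant factors (x - 6)^2(x - 3).

{M2}: invariant factors x - 6, (x - 6)(x - 3).

Matrices are similar if and only if their invariant-factor lists agree; the partition into similarity classes is {M1, M3}, {M2}.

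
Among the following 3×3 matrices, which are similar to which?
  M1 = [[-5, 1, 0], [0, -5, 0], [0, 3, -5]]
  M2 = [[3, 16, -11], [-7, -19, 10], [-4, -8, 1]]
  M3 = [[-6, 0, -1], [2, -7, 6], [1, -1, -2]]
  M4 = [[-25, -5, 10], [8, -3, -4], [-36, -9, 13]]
2 classes: {M1, M4}, {M2, M3}

Characteristic polynomials: χ_{M1} = (x + 5)^3, χ_{M2} = (x + 5)^3, χ_{M3} = (x + 5)^3, χ_{M4} = (x + 5)^3.

{M1, M4}: invariant factors x + 5, (x + 5)^2.

{M2, M3}: invariant factors (x + 5)^3.

Matrices are similar if and only if their invariant-factor lists agree; the partition into similarity classes is {M1, M4}, {M2, M3}.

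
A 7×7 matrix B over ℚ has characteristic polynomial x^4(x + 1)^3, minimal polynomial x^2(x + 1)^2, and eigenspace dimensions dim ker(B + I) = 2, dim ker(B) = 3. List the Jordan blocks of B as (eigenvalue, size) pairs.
λ = -1: algebraic multiplicity 3 (exponent in χ_B), largest block size 2 (exponent in m_B), 2 blocks (geometric multiplicity). These force block sizes [2, 1].
λ = 0: algebraic multiplicity 4 (exponent in χ_B), largest block size 2 (exponent in m_B), 3 blocks (geometric multiplicity). These force block sizes [2, 1, 1].

Jordan blocks: (-1, 2), (-1, 1), (0, 2), (0, 1), (0, 1)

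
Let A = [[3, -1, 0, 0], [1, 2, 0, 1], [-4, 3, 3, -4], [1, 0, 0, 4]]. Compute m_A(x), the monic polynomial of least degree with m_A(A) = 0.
m_A(x) = (x - 3)^3

The characteristic polynomial factors as (x - 3)^4. The minimal polynomial is ∏(x - λ)^{k_λ} where k_λ is the size of the largest Jordan block at λ.

For λ = 3: rank(A - 3I) = 2, and the largest Jordan block has size 3 (the smallest k with rank((A - 3I)^k) = rank((A - 3I)^(k+1))).

So m_A(x) = (x - 3)^3.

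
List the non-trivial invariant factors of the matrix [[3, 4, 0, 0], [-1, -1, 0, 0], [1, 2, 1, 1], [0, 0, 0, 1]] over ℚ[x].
The Jordan structure of A has elementary divisors (x - 1)^2, (x - 1)^2. Arranging the block sizes at each eigenvalue in decreasing order and taking row products gives the invariant factors.

Invariant factors (smallest first, each dividing the next): (x - 1)^2, (x - 1)^2.

Check: the last factor (x - 1)^2 is the minimal polynomial, and the product (x - 1)^4 is the characteristic polynomial.

(x - 1)^2, (x - 1)^2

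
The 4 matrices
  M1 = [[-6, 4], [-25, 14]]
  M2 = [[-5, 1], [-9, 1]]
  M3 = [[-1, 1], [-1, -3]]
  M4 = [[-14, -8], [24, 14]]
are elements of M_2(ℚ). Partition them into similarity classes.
3 classes: {M1}, {M2, M3}, {M4}

Characteristic polynomials: χ_{M1} = (x - 4)^2, χ_{M2} = (x + 2)^2, χ_{M3} = (x + 2)^2, χ_{M4} = (x - 2)(x + 2).

{M1}: invariant factors (x - 4)^2.

{M2, M3}: invariant factors (x + 2)^2.

{M4}: invariant factors (x - 2)(x + 2).

Matrices are similar if and only if their invariant-factor lists agree; the partition into similarity classes is {M1}, {M2, M3}, {M4}.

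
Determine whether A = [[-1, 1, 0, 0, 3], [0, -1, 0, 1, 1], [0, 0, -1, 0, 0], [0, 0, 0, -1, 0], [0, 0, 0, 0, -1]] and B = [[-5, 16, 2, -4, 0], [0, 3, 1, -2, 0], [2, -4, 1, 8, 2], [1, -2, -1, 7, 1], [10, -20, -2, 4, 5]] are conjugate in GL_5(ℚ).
trace(A) = -5 but trace(B) = 11. The trace is a similarity invariant, so A and B are not similar.

No.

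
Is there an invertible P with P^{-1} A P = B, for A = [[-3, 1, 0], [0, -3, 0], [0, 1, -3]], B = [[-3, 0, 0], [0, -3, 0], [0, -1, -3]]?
Two matrices over a field are similar if and only if they have the same invariant factors.

Both A and B have characteristic polynomial (x + 3)^3 and minimal polynomial (x + 3)^2. Computing further, both have invariant factors x + 3, (x + 3)^2. Hence A and B are similar.

Yes.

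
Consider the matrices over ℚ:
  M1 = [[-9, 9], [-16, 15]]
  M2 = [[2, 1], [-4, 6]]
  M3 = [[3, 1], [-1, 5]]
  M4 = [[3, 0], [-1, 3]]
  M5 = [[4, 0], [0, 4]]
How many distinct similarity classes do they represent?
3 classes: {M1, M4}, {M2, M3}, {M5}

Characteristic polynomials: χ_{M1} = (x - 3)^2, χ_{M2} = (x - 4)^2, χ_{M3} = (x - 4)^2, χ_{M4} = (x - 3)^2, χ_{M5} = (x - 4)^2.

{M1, M4}: invariant factors (x - 3)^2.

{M2, M3}: invariant factors (x - 4)^2.

{M5}: invariant factors x - 4, x - 4.

Matrices are similar if and only if their invariant-factor lists agree; the partition into similarity classes is {M1, M4}, {M2, M3}, {M5}.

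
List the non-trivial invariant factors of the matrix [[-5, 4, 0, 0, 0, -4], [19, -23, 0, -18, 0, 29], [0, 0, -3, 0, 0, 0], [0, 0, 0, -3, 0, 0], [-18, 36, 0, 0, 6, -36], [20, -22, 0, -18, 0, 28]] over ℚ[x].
The Jordan structure of A has elementary divisors (x + 3)^2, (x + 3), (x + 3), (x - 6), (x - 6). Arranging the block sizes at each eigenvalue in decreasing order and taking row products gives the invariant factors.

Invariant factors (smallest first, each dividing the next): x + 3, (x - 6)(x + 3), (x - 6)(x + 3)^2.

Check: the last factor (x - 6)(x + 3)^2 is the minimal polynomial, and the product (x - 6)^2(x + 3)^4 is the characteristic polynomial.

x + 3, (x - 6)(x + 3), (x - 6)(x + 3)^2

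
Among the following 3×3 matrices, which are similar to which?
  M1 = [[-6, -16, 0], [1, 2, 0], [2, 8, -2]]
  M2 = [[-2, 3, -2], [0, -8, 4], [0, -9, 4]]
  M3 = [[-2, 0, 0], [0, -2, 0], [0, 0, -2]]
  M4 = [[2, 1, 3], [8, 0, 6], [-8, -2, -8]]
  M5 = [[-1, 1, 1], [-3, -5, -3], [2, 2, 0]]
2 classes: {M1, M2, M4, M5}, {M3}

Characteristic polynomials: χ_{M1} = (x + 2)^3, χ_{M2} = (x + 2)^3, χ_{M3} = (x + 2)^3, χ_{M4} = (x + 2)^3, χ_{M5} = (x + 2)^3.

{M1, M2, M4, M5}: invariant factors x + 2, (x + 2)^2.

{M3}: invariant factors x + 2, x + 2, x + 2.

Matrices are similar if and only if their invariant-factor lists agree; the partition into similarity classes is {M1, M2, M4, M5}, {M3}.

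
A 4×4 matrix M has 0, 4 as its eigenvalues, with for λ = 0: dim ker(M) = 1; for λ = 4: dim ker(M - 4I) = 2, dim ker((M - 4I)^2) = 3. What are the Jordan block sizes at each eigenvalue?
λ = 0: successive nullity increments [1] count blocks of size ≥ k; block sizes are [1].
λ = 4: successive nullity increments [2, 1] count blocks of size ≥ k; block sizes are [2, 1].

Jordan blocks: (0, 1), (4, 2), (4, 1)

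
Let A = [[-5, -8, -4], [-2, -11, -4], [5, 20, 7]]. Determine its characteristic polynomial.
χ_A(x) = (x + 3)^3

xI - A = [[x + 5, 8, 4], [2, x + 11, 4], [-5, -20, x - 7]].

Expanding det(xI - A) along the first row:
det(xI - A) = + (x + 5)·det([[x + 11, 4], [-20, x - 7]]) - (8)·det([[2, 4], [-5, x - 7]]) + (4)·det([[2, x + 11], [-5, -20]]).

Evaluating gives χ_A(x) = x^3 + 9x^2 + 27x + 27 = (x + 3)^3.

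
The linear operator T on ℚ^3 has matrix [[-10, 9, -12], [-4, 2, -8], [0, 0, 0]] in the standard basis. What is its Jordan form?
J = [[-4, 1, 0], [0, -4, 0], [0, 0, 0]]

The characteristic polynomial is det(xI - A) = x(x + 4)^2, so the eigenvalues are -4 (algebraic multiplicity 2), 0 (algebraic multiplicity 1).

For λ = -4: rank(A + 4I) = 2, rank((A + 4I)^2) = 1. The eigenspace has dimension 3 - 2 = 1, so there is 1 Jordan block; the rank sequence gives block sizes [2].

For λ = 0: algebraic multiplicity 1 gives one 1×1 block.

Assembling the blocks gives the Jordan form J above.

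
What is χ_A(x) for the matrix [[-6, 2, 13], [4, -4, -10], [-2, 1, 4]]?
χ_A(x) = (x + 2)^3

xI - A = [[x + 6, -2, -13], [-4, x + 4, 10], [2, -1, x - 4]].

Expanding det(xI - A) along the first row:
det(xI - A) = + (x + 6)·det([[x + 4, 10], [-1, x - 4]]) - (-2)·det([[-4, 10], [2, x - 4]]) + (-13)·det([[-4, x + 4], [2, -1]]).

Evaluating gives χ_A(x) = x^3 + 6x^2 + 12x + 8 = (x + 2)^3.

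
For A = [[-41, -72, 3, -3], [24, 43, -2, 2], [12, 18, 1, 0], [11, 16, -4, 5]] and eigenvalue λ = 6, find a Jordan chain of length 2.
v_1 = [[0, 0, 0, 1]]^T, v_2 = [[-3, 2, 0, -1]]^T

We seek v_1 ∈ ker((A - 6I)^2) \ ker(A - 6I), then set v_{i+1} = (A - 6I) v_i.

One such chain is v_1 = [[0, 0, 0, 1]]^T, v_2 = [[-3, 2, 0, -1]]^T. Check: (A - 6I) v_2 = [[0, 0, 0, 0]]^T = 0.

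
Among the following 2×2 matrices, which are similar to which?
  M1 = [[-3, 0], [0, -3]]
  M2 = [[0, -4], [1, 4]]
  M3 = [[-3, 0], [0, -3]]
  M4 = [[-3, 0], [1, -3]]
Characteristic polynomials: χ_{M1} = (x + 3)^2, χ_{M2} = (x - 2)^2, χ_{M3} = (x + 3)^2, χ_{M4} = (x + 3)^2.

{M1, M3}: invariant factors x + 3, x + 3.

{M2}: invariant factors (x - 2)^2.

{M4}: invariant factors (x + 3)^2.

Matrices are similar if and only if their invariant-factor lists agree; the partition into similarity classes is {M1, M3}, {M2}, {M4}.

3 classes: {M1, M3}, {M2}, {M4}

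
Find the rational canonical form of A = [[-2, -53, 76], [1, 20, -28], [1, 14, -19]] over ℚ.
The invariant factors of A (the non-unit diagonal entries of the Smith normal form of xI - A over ℚ[x]) are (x - 3)(x^2 + 4x - 1), each dividing the next. The characteristic polynomial is their product, (x - 3)(x^2 + 4x - 1).

The rational canonical form is the block-diagonal matrix of companion matrices C(f_i):
R = [[0, 0, -3], [1, 0, 13], [0, 1, -1]].

Note the characteristic polynomial does not split into linear factors over ℚ, so A has no Jordan form over ℚ; the rational canonical form exists over any field.

R = [[0, 0, -3], [1, 0, 13], [0, 1, -1]]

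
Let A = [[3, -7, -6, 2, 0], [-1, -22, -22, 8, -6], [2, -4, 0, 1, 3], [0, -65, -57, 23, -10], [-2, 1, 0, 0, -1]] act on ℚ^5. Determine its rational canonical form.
R = [[0, -1, 0, 0, 0], [1, 3, 0, 0, 0], [0, 0, 0, 0, -3], [0, 0, 1, 0, 8], [0, 0, 0, 1, 0]]

The invariant factors of A (the non-unit diagonal entries of the Smith normal form of xI - A over ℚ[x]) are x^2 - 3x + 1, (x + 3)(x^2 - 3x + 1), each dividing the next. The characteristic polynomial is their product, (x + 3)(x^2 - 3x + 1)^2.

The rational canonical form is the block-diagonal matrix of companion matrices C(f_i):
R = [[0, -1, 0, 0, 0], [1, 3, 0, 0, 0], [0, 0, 0, 0, -3], [0, 0, 1, 0, 8], [0, 0, 0, 1, 0]].

Note the characteristic polynomial does not split into linear factors over ℚ, so A has no Jordan form over ℚ; the rational canonical form exists over any field.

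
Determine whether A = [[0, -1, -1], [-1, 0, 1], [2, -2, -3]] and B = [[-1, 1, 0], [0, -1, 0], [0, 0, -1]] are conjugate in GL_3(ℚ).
Yes.

Two matrices over a field are similar if and only if they have the same invariant factors.

Both A and B have characteristic polynomial (x + 1)^3 and minimal polynomial (x + 1)^2. Computing further, both have invariant factors x + 1, (x + 1)^2. Hence A and B are similar.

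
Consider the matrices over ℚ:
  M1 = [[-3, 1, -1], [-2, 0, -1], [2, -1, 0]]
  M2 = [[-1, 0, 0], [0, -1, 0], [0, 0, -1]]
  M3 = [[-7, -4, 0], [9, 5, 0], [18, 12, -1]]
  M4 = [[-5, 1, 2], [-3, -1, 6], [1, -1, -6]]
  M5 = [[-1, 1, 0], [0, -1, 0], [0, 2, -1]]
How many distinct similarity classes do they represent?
Characteristic polynomials: χ_{M1} = (x + 1)^3, χ_{M2} = (x + 1)^3, χ_{M3} = (x + 1)^3, χ_{M4} = (x + 4)^3, χ_{M5} = (x + 1)^3.

{M1, M3, M5}: invariant factors x + 1, (x + 1)^2.

{M2}: invariant factors x + 1, x + 1, x + 1.

{M4}: invariant factors x + 4, (x + 4)^2.

Matrices are similar if and only if their invariant-factor lists agree; the partition into similarity classes is {M1, M3, M5}, {M2}, {M4}.

3 classes: {M1, M3, M5}, {M2}, {M4}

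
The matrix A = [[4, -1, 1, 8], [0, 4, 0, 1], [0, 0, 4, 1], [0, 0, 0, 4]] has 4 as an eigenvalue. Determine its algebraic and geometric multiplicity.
algebraic multiplicity 4, geometric multiplicity 2

The characteristic polynomial is (x - 4)^4, so the factor x - 4 appears with exponent 4: the algebraic multiplicity is 4.

rank(A - 4I) = 2, so the eigenspace has dimension 4 - 2 = 2: the geometric multiplicity is 2.

Since 2 < 4, A is not diagonalizable.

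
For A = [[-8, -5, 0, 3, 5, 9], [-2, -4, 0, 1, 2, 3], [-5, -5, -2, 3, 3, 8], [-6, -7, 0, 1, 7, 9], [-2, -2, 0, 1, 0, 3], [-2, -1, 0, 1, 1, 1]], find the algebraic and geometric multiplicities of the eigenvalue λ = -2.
algebraic multiplicity 6, geometric multiplicity 3

The characteristic polynomial is (x + 2)^6, so the factor x + 2 appears with exponent 6: the algebraic multiplicity is 6.

rank(A + 2I) = 3, so the eigenspace has dimension 6 - 3 = 3: the geometric multiplicity is 3.

Since 3 < 6, A is not diagonalizable.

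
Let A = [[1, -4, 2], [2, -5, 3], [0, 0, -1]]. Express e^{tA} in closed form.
e^{tA} = [[2*e^{-t} - e^{-3*t}, -2*e^{-t} + 2*e^{-3*t}, 2*((1 - t)*e^{2*t} - 1)*e^{-3*t}], [(e^{2*t} - 1)*e^{-3*t}, (2 - e^{2*t})*e^{-3*t}, ((2 - t)*e^{2*t} - 2)*e^{-3*t}], [0, 0, e^{-t}]]

A has Jordan form J = [[-3, 0, 0], [0, -1, 1], [0, 0, -1]] with A = PJP^{-1}, so e^{tA} = P e^{tJ} P^{-1}.

For a Jordan block J_k(λ), e^{tJ_k(λ)} = e^{λt} · (I + tN + t^2 N^2/2! + ... + t^{k-1} N^{k-1}/(k-1)!) where N is the nilpotent superdiagonal part.

Assembling the blocks and conjugating back gives the entries of e^{tA} as shown above.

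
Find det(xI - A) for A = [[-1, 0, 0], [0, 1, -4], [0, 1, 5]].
xI - A = [[x + 1, 0, 0], [0, x - 1, 4], [0, -1, x - 5]].

Expanding det(xI - A) along the first row:
det(xI - A) = + (x + 1)·det([[x - 1, 4], [-1, x - 5]]) - (0)·det([[0, 4], [0, x - 5]]) + (0)·det([[0, x - 1], [0, -1]]).

Evaluating gives χ_A(x) = x^3 - 5x^2 + 3x + 9 = (x - 3)^2(x + 1).

χ_A(x) = (x - 3)^2(x + 1)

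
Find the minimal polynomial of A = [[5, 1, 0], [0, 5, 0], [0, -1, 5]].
m_A(x) = (x - 5)^2

The characteristic polynomial factors as (x - 5)^3. The minimal polynomial is ∏(x - λ)^{k_λ} where k_λ is the size of the largest Jordan block at λ.

For λ = 5: rank(A - 5I) = 1, and the largest Jordan block has size 2 (the smallest k with rank((A - 5I)^k) = rank((A - 5I)^(k+1))).

So m_A(x) = (x - 5)^2.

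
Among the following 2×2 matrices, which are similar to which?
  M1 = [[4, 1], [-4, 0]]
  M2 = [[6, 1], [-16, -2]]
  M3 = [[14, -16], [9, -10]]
1 class: {M1, M2, M3}

Characteristic polynomials: χ_{M1} = (x - 2)^2, χ_{M2} = (x - 2)^2, χ_{M3} = (x - 2)^2.

{M1, M2, M3}: invariant factors (x - 2)^2.

Matrices are similar if and only if their invariant-factor lists agree; the partition into similarity classes is {M1, M2, M3}.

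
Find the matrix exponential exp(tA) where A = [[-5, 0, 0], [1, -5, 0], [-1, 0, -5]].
A has Jordan form J = [[-5, 1, 0], [0, -5, 0], [0, 0, -5]] with A = PJP^{-1}, so e^{tA} = P e^{tJ} P^{-1}.

For a Jordan block J_k(λ), e^{tJ_k(λ)} = e^{λt} · (I + tN + t^2 N^2/2! + ... + t^{k-1} N^{k-1}/(k-1)!) where N is the nilpotent superdiagonal part.

Assembling the blocks and conjugating back gives the entries of e^{tA} as shown above.

e^{tA} = [[e^{-5*t}, 0, 0], [t*e^{-5*t}, e^{-5*t}, 0], [-t*e^{-5*t}, 0, e^{-5*t}]]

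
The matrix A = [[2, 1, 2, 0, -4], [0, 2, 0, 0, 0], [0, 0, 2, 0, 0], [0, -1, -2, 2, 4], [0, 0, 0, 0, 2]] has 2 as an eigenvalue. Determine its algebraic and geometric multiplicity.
algebraic multiplicity 5, geometric multiplicity 4

The characteristic polynomial is (x - 2)^5, so the factor x - 2 appears with exponent 5: the algebraic multiplicity is 5.

rank(A - 2I) = 1, so the eigenspace has dimension 5 - 1 = 4: the geometric multiplicity is 4.

Since 4 < 5, A is not diagonalizable.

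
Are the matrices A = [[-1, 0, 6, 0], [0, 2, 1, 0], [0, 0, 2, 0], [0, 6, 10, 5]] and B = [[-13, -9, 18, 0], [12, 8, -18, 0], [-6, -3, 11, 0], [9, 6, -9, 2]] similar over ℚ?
No.

Both have characteristic polynomial (x - 5)(x - 2)^2(x + 1), but the minimal polynomial of A is (x - 5)(x - 2)^2(x + 1) while the minimal polynomial of B is (x - 5)(x - 2)(x + 1). The minimal polynomial is a similarity invariant, so A and B are not similar.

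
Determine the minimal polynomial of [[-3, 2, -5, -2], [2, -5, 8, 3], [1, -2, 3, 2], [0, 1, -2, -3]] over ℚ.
The characteristic polynomial factors as (x + 2)^4. The minimal polynomial is ∏(x - λ)^{k_λ} where k_λ is the size of the largest Jordan block at λ.

For λ = -2: rank(A + 2I) = 2, and the largest Jordan block has size 2 (the smallest k with rank((A + 2I)^k) = rank((A + 2I)^(k+1))).

So m_A(x) = (x + 2)^2.

m_A(x) = (x + 2)^2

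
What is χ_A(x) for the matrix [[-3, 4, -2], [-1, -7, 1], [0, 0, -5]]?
xI - A = [[x + 3, -4, 2], [1, x + 7, -1], [0, 0, x + 5]].

Expanding det(xI - A) along the first row:
det(xI - A) = + (x + 3)·det([[x + 7, -1], [0, x + 5]]) - (-4)·det([[1, -1], [0, x + 5]]) + (2)·det([[1, x + 7], [0, 0]]).

Evaluating gives χ_A(x) = x^3 + 15x^2 + 75x + 125 = (x + 5)^3.

χ_A(x) = (x + 5)^3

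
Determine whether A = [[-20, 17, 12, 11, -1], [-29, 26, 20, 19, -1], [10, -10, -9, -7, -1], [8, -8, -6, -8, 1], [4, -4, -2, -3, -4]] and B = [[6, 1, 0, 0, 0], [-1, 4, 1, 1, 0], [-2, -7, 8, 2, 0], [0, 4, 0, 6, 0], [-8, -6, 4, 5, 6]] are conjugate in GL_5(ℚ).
No.

trace(A) = -15 but trace(B) = 30. The trace is a similarity invariant, so A and B are not similar.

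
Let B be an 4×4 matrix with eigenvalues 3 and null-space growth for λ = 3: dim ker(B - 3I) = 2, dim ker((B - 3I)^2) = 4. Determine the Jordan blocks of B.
Jordan blocks: (3, 2), (3, 2)

λ = 3: successive nullity increments [2, 2] count blocks of size ≥ k; block sizes are [2, 2].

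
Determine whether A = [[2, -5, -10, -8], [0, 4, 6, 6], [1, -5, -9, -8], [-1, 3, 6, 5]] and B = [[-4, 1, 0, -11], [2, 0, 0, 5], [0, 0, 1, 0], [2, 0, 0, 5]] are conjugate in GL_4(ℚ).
Two matrices over a field are similar if and only if they have the same invariant factors.

Both A and B have characteristic polynomial x^2(x - 1)^2 and minimal polynomial x^2(x - 1). Computing further, both have invariant factors x - 1, x^2(x - 1). Hence A and B are similar.

Yes.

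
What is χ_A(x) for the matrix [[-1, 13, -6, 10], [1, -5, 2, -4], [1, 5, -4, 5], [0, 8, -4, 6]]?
χ_A(x) = x^2(x + 2)^2

xI - A = [[x + 1, -13, 6, -10], [-1, x + 5, -2, 4], [-1, -5, x + 4, -5], [0, -8, 4, x - 6]].

Expanding det(xI - A) along the first row:
det(xI - A) = + (x + 1)·det([[x + 5, -2, 4], [-5, x + 4, -5], [-8, 4, x - 6]]) - (-13)·det([[-1, -2, 4], [-1, x + 4, -5], [0, 4, x - 6]]) + (6)·det([[-1, x + 5, 4], [-1, -5, -5], [0, -8, x - 6]]) - (-10)·det([[-1, x + 5, -2], [-1, -5, x + 4], [0, -8, 4]]).

Evaluating gives χ_A(x) = x^4 + 4x^3 + 4x^2 = x^2(x + 2)^2.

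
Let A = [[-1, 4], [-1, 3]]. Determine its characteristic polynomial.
χ_A(x) = (x - 1)^2

xI - A = [[x + 1, -4], [1, x - 3]].

Expanding det(xI - A) along the first row:
det(xI - A) = + (x + 1)·det([[x - 3]]) - (-4)·det([[1]]).

Evaluating gives χ_A(x) = x^2 - 2x + 1 = (x - 1)^2.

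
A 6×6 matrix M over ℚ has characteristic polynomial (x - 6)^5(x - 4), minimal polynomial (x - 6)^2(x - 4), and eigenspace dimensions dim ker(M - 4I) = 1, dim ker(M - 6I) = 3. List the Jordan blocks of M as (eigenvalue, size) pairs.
λ = 4: algebraic multiplicity 1 (exponent in χ_M), largest block size 1 (exponent in m_M), 1 block (geometric multiplicity). This forces block sizes [1].
λ = 6: algebraic multiplicity 5 (exponent in χ_M), largest block size 2 (exponent in m_M), 3 blocks (geometric multiplicity). These force block sizes [2, 2, 1].

Jordan blocks: (4, 1), (6, 2), (6, 2), (6, 1)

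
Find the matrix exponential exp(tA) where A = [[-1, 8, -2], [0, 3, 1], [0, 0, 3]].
e^{tA} = [[e^{-t}, (2*e^{4*t} - 2)*e^{-t}, ((2*t - 1)*e^{4*t} + 1)*e^{-t}], [0, e^{3*t}, t*e^{3*t}], [0, 0, e^{3*t}]]

A has Jordan form J = [[-1, 0, 0], [0, 3, 1], [0, 0, 3]] with A = PJP^{-1}, so e^{tA} = P e^{tJ} P^{-1}.

For a Jordan block J_k(λ), e^{tJ_k(λ)} = e^{λt} · (I + tN + t^2 N^2/2! + ... + t^{k-1} N^{k-1}/(k-1)!) where N is the nilpotent superdiagonal part.

Assembling the blocks and conjugating back gives the entries of e^{tA} as shown above.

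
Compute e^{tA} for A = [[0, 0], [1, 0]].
e^{tA} = [[1, 0], [t, 1]]

A has Jordan form J = [[0, 1], [0, 0]] with A = PJP^{-1}, so e^{tA} = P e^{tJ} P^{-1}.

For a Jordan block J_k(λ), e^{tJ_k(λ)} = e^{λt} · (I + tN + t^2 N^2/2! + ... + t^{k-1} N^{k-1}/(k-1)!) where N is the nilpotent superdiagonal part.

Assembling the blocks and conjugating back gives the entries of e^{tA} as shown above.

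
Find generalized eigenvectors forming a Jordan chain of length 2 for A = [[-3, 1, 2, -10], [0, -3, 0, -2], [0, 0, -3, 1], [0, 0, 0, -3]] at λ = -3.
v_1 = [[2, 1, 0, 0]]^T, v_2 = [[1, 0, 0, 0]]^T

We seek v_1 ∈ ker((A + 3I)^2) \ ker(A + 3I), then set v_{i+1} = (A + 3I) v_i.

One such chain is v_1 = [[2, 1, 0, 0]]^T, v_2 = [[1, 0, 0, 0]]^T. Check: (A + 3I) v_2 = [[0, 0, 0, 0]]^T = 0.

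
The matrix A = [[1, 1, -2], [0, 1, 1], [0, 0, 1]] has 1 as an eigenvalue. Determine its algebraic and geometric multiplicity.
algebraic multiplicity 3, geometric multiplicity 1

The characteristic polynomial is (x - 1)^3, so the factor x - 1 appears with exponent 3: the algebraic multiplicity is 3.

rank(A - I) = 2, so the eigenspace has dimension 3 - 2 = 1: the geometric multiplicity is 1.

Since 1 < 3, A is not diagonalizable.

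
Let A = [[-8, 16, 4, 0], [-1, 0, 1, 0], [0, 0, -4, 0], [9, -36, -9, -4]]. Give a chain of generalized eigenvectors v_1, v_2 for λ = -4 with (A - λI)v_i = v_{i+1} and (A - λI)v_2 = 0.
We seek v_1 ∈ ker((A + 4I)^2) \ ker(A + 4I), then set v_{i+1} = (A + 4I) v_i.

One such chain is v_1 = [[3, 1, 0, -5]]^T, v_2 = [[4, 1, 0, -9]]^T. Check: (A + 4I) v_2 = [[0, 0, 0, 0]]^T = 0.

v_1 = [[3, 1, 0, -5]]^T, v_2 = [[4, 1, 0, -9]]^T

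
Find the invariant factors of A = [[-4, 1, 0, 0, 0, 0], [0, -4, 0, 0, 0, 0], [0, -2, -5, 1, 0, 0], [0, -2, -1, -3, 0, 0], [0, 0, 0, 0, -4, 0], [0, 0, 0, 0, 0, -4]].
x + 4, x + 4, (x + 4)^2, (x + 4)^2

The Jordan structure of A has elementary divisors (x + 4)^2, (x + 4)^2, (x + 4), (x + 4). Arranging the block sizes at each eigenvalue in decreasing order and taking row products gives the invariant factors.

Invariant factors (smallest first, each dividing the next): x + 4, x + 4, (x + 4)^2, (x + 4)^2.

Check: the last factor (x + 4)^2 is the minimal polynomial, and the product (x + 4)^6 is the characteristic polynomial.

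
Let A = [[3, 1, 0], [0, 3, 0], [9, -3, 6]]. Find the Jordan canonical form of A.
The characteristic polynomial is det(xI - A) = (x - 6)(x - 3)^2, so the eigenvalues are 3 (algebraic multiplicity 2), 6 (algebraic multiplicity 1).

For λ = 3: rank(A - 3I) = 2, rank((A - 3I)^2) = 1. The eigenspace has dimension 3 - 2 = 1, so there is 1 Jordan block; the rank sequence gives block sizes [2].

For λ = 6: algebraic multiplicity 1 gives one 1×1 block.

Assembling the blocks gives the Jordan form J above.

J = [[3, 1, 0], [0, 3, 0], [0, 0, 6]]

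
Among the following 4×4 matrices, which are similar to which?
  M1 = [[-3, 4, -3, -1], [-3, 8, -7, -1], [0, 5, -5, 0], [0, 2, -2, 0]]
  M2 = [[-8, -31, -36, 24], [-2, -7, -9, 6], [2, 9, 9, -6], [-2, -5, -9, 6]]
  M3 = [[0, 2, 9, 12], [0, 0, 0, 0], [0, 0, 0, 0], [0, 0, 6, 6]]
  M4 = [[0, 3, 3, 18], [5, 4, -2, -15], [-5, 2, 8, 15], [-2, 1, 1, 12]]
3 classes: {M1, M2}, {M3}, {M4}

Characteristic polynomials: χ_{M1} = x^4, χ_{M2} = x^4, χ_{M3} = x^3(x - 6), χ_{M4} = (x - 6)^4.

{M1, M2}: invariant factors x, x^3.

{M3}: invariant factors x, x^2(x - 6).

{M4}: invariant factors (x - 6)^2, (x - 6)^2.

Matrices are similar if and only if their invariant-factor lists agree; the partition into similarity classes is {M1, M2}, {M3}, {M4}.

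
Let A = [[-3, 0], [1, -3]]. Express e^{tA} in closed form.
A has Jordan form J = [[-3, 1], [0, -3]] with A = PJP^{-1}, so e^{tA} = P e^{tJ} P^{-1}.

For a Jordan block J_k(λ), e^{tJ_k(λ)} = e^{λt} · (I + tN + t^2 N^2/2! + ... + t^{k-1} N^{k-1}/(k-1)!) where N is the nilpotent superdiagonal part.

Assembling the blocks and conjugating back gives the entries of e^{tA} as shown above.

e^{tA} = [[e^{-3*t}, 0], [t*e^{-3*t}, e^{-3*t}]]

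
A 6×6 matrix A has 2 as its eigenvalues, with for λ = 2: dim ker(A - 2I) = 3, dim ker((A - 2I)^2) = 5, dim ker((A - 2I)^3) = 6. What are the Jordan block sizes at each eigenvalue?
λ = 2: successive nullity increments [3, 2, 1] count blocks of size ≥ k; block sizes are [3, 2, 1].

Jordan blocks: (2, 3), (2, 2), (2, 1)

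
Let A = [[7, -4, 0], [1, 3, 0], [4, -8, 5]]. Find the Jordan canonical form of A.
J = [[5, 1, 0], [0, 5, 0], [0, 0, 5]]

The characteristic polynomial is det(xI - A) = (x - 5)^3, so the eigenvalues are 5 (algebraic multiplicity 3).

For λ = 5: rank(A - 5I) = 1, rank((A - 5I)^2) = 0. The eigenspace has dimension 3 - 1 = 2, so there are 2 Jordan blocks; the rank sequence gives block sizes [2, 1].

Assembling the blocks gives the Jordan form J above.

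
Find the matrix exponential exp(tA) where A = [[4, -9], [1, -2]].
e^{tA} = [[(3*t + 1)*e^{t}, -9*t*e^{t}], [t*e^{t}, (1 - 3*t)*e^{t}]]

A has Jordan form J = [[1, 1], [0, 1]] with A = PJP^{-1}, so e^{tA} = P e^{tJ} P^{-1}.

For a Jordan block J_k(λ), e^{tJ_k(λ)} = e^{λt} · (I + tN + t^2 N^2/2! + ... + t^{k-1} N^{k-1}/(k-1)!) where N is the nilpotent superdiagonal part.

Assembling the blocks and conjugating back gives the entries of e^{tA} as shown above.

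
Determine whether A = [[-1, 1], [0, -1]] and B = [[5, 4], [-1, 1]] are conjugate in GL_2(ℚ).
trace(A) = -2 but trace(B) = 6. The trace is a similarity invariant, so A and B are not similar.

No.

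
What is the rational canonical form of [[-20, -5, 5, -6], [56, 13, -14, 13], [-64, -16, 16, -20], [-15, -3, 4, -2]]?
R = [[0, 0, 0, -4], [1, 0, 0, 13], [0, 1, 0, -15], [0, 0, 1, 7]]

The invariant factors of A (the non-unit diagonal entries of the Smith normal form of xI - A over ℚ[x]) are (x - 4)(x - 1)^3, each dividing the next. The characteristic polynomial is their product, (x - 4)(x - 1)^3.

The rational canonical form is the block-diagonal matrix of companion matrices C(f_i):
R = [[0, 0, 0, -4], [1, 0, 0, 13], [0, 1, 0, -15], [0, 0, 1, 7]].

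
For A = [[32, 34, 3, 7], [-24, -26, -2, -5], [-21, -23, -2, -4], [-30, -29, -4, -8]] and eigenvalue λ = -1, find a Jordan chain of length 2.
v_1 = [[-4, 3, 4, 3]]^T, v_2 = [[3, -2, -1, -4]]^T

We seek v_1 ∈ ker((A + I)^2) \ ker(A + I), then set v_{i+1} = (A + I) v_i.

One such chain is v_1 = [[-4, 3, 4, 3]]^T, v_2 = [[3, -2, -1, -4]]^T. Check: (A + I) v_2 = [[0, 0, 0, 0]]^T = 0.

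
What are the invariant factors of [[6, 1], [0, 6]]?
The Jordan structure of A has elementary divisors (x - 6)^2. Arranging the block sizes at each eigenvalue in decreasing order and taking row products gives the invariant factors.

Invariant factors (smallest first, each dividing the next): (x - 6)^2.

Check: the last factor (x - 6)^2 is the minimal polynomial, and the product (x - 6)^2 is the characteristic polynomial.

(x - 6)^2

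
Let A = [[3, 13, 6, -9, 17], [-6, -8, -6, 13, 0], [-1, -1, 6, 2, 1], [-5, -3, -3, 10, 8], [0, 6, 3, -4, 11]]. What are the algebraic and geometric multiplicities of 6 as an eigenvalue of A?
The characteristic polynomial is (x - 6)^3(x - 2)^2, so the factor x - 6 appears with exponent 3: the algebraic multiplicity is 3.

rank(A - 6I) = 4, so the eigenspace has dimension 5 - 4 = 1: the geometric multiplicity is 1.

Since 1 < 3, A is not diagonalizable.

algebraic multiplicity 3, geometric multiplicity 1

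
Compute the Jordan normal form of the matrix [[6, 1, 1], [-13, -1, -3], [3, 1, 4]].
J = [[3, 1, 0], [0, 3, 1], [0, 0, 3]]

The characteristic polynomial is det(xI - A) = (x - 3)^3, so the eigenvalues are 3 (algebraic multiplicity 3).

For λ = 3: rank(A - 3I) = 2, rank((A - 3I)^2) = 1, rank((A - 3I)^3) = 0. The eigenspace has dimension 3 - 2 = 1, so there is 1 Jordan block; the rank sequence gives block sizes [3].

Assembling the blocks gives the Jordan form J above.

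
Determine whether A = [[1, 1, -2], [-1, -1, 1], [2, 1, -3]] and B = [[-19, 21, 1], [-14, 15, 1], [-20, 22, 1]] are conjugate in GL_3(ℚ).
Yes.

Two matrices over a field are similar if and only if they have the same invariant factors.

Both A and B have characteristic polynomial (x + 1)^3 and minimal polynomial (x + 1)^3. Computing further, both have invariant factors (x + 1)^3. Hence A and B are similar.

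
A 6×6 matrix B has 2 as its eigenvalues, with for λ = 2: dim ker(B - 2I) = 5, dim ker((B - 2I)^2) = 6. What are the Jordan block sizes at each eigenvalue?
λ = 2: successive nullity increments [5, 1] count blocks of size ≥ k; block sizes are [2, 1, 1, 1, 1].

Jordan blocks: (2, 2), (2, 1), (2, 1), (2, 1), (2, 1)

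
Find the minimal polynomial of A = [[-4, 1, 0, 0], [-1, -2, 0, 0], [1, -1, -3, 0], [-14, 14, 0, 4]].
m_A(x) = (x - 4)(x + 3)^2

The characteristic polynomial factors as (x - 4)(x + 3)^3. The minimal polynomial is ∏(x - λ)^{k_λ} where k_λ is the size of the largest Jordan block at λ.

For λ = -3: rank(A + 3I) = 2, and the largest Jordan block has size 2 (the smallest k with rank((A + 3I)^k) = rank((A + 3I)^(k+1))).
For λ = 4: rank(A - 4I) = 3, and the largest Jordan block has size 1 (the smallest k with rank((A - 4I)^k) = rank((A - 4I)^(k+1))).

So m_A(x) = (x - 4)(x + 3)^2.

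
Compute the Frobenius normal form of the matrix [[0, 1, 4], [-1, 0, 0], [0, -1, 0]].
The invariant factors of A (the non-unit diagonal entries of the Smith normal form of xI - A over ℚ[x]) are x^3 + x - 4, each dividing the next. The characteristic polynomial is their product, x^3 + x - 4.

The rational canonical form is the block-diagonal matrix of companion matrices C(f_i):
R = [[0, 0, 4], [1, 0, -1], [0, 1, 0]].

Note the characteristic polynomial does not split into linear factors over ℚ, so A has no Jordan form over ℚ; the rational canonical form exists over any field.

R = [[0, 0, 4], [1, 0, -1], [0, 1, 0]]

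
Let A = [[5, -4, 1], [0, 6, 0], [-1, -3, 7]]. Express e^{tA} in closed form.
e^{tA} = [[(1 - t)*e^{6*t}, t*(t - 8)*e^{6*t}/2, t*e^{6*t}], [0, e^{6*t}, 0], [-t*e^{6*t}, t*(t - 6)*e^{6*t}/2, (t + 1)*e^{6*t}]]

A has Jordan form J = [[6, 1, 0], [0, 6, 1], [0, 0, 6]] with A = PJP^{-1}, so e^{tA} = P e^{tJ} P^{-1}.

For a Jordan block J_k(λ), e^{tJ_k(λ)} = e^{λt} · (I + tN + t^2 N^2/2! + ... + t^{k-1} N^{k-1}/(k-1)!) where N is the nilpotent superdiagonal part.

Assembling the blocks and conjugating back gives the entries of e^{tA} as shown above.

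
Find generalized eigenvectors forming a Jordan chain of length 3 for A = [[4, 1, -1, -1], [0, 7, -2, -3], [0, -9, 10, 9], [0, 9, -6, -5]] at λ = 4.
v_1 = [[0, 0, 1, -1]]^T, v_2 = [[0, 1, -3, 3]]^T, v_3 = [[1, 0, 0, 0]]^T

We seek v_1 ∈ ker((A - 4I)^3) \ ker((A - 4I)^2), then set v_{i+1} = (A - 4I) v_i.

One such chain is v_1 = [[0, 0, 1, -1]]^T, v_2 = [[0, 1, -3, 3]]^T, v_3 = [[1, 0, 0, 0]]^T. Check: (A - 4I) v_3 = [[0, 0, 0, 0]]^T = 0.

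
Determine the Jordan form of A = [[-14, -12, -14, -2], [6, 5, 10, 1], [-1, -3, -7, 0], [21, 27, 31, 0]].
The characteristic polynomial is det(xI - A) = (x + 4)^4, so the eigenvalues are -4 (algebraic multiplicity 4).

For λ = -4: rank(A + 4I) = 2, rank((A + 4I)^2) = 1, rank((A + 4I)^3) = 0. The eigenspace has dimension 4 - 2 = 2, so there are 2 Jordan blocks; the rank sequence gives block sizes [3, 1].

Assembling the blocks gives the Jordan form J above.

J = [[-4, 1, 0, 0], [0, -4, 1, 0], [0, 0, -4, 0], [0, 0, 0, -4]]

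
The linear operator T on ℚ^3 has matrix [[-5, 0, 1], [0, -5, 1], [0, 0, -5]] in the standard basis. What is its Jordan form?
J = [[-5, 1, 0], [0, -5, 0], [0, 0, -5]]

The characteristic polynomial is det(xI - A) = (x + 5)^3, so the eigenvalues are -5 (algebraic multiplicity 3).

For λ = -5: rank(A + 5I) = 1, rank((A + 5I)^2) = 0. The eigenspace has dimension 3 - 1 = 2, so there are 2 Jordan blocks; the rank sequence gives block sizes [2, 1].

Assembling the blocks gives the Jordan form J above.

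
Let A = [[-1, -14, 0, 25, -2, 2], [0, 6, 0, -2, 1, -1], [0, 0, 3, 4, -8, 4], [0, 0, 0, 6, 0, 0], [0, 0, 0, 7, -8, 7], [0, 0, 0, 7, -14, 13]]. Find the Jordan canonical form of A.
J = [[-1, 0, 0, 0, 0, 0], [0, -1, 0, 0, 0, 0], [0, 0, 3, 0, 0, 0], [0, 0, 0, 6, 1, 0], [0, 0, 0, 0, 6, 0], [0, 0, 0, 0, 0, 6]]

The characteristic polynomial is det(xI - A) = (x - 6)^3(x - 3)(x + 1)^2, so the eigenvalues are -1 (algebraic multiplicity 2), 3 (algebraic multiplicity 1), 6 (algebraic multiplicity 3).

For λ = -1: rank(A + I) = 4. The eigenspace has dimension 6 - 4 = 2, so there are 2 Jordan blocks; the rank sequence gives block sizes [1, 1].

For λ = 3: algebraic multiplicity 1 gives one 1×1 block.

For λ = 6: rank(A - 6I) = 4, rank((A - 6I)^2) = 3. The eigenspace has dimension 6 - 4 = 2, so there are 2 Jordan blocks; the rank sequence gives block sizes [2, 1].

Assembling the blocks gives the Jordan form J above.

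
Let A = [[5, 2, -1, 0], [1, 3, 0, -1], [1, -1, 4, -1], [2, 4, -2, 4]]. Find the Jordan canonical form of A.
J = [[4, 1, 0, 0], [0, 4, 1, 0], [0, 0, 4, 0], [0, 0, 0, 4]]

The characteristic polynomial is det(xI - A) = (x - 4)^4, so the eigenvalues are 4 (algebraic multiplicity 4).

For λ = 4: rank(A - 4I) = 2, rank((A - 4I)^2) = 1, rank((A - 4I)^3) = 0. The eigenspace has dimension 4 - 2 = 2, so there are 2 Jordan blocks; the rank sequence gives block sizes [3, 1].

Assembling the blocks gives the Jordan form J above.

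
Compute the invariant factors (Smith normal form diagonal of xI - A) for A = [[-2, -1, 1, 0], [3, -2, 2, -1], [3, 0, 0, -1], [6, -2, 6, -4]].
x + 2, (x + 2)^3

The Jordan structure of A has elementary divisors (x + 2)^3, (x + 2). Arranging the block sizes at each eigenvalue in decreasing order and taking row products gives the invariant factors.

Invariant factors (smallest first, each dividing the next): x + 2, (x + 2)^3.

Check: the last factor (x + 2)^3 is the minimal polynomial, and the product (x + 2)^4 is the characteristic polynomial.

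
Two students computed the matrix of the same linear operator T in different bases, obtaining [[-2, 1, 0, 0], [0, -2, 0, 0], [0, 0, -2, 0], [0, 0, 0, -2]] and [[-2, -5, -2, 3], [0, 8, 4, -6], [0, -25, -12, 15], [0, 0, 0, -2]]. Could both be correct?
Yes.

Two matrices over a field are similar if and only if they have the same invariant factors.

Both A and B have characteristic polynomial (x + 2)^4 and minimal polynomial (x + 2)^2. Computing further, both have invariant factors x + 2, x + 2, (x + 2)^2. Hence A and B are similar.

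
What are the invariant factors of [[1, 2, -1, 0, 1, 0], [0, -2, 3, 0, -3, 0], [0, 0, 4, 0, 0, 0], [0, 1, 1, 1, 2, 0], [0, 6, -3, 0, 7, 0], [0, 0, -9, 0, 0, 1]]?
The Jordan structure of A has elementary divisors (x - 1)^2, (x - 1), (x - 1), (x - 4), (x - 4). Arranging the block sizes at each eigenvalue in decreasing order and taking row products gives the invariant factors.

Invariant factors (smallest first, each dividing the next): x - 1, (x - 4)(x - 1), (x - 4)(x - 1)^2.

Check: the last factor (x - 4)(x - 1)^2 is the minimal polynomial, and the product (x - 4)^2(x - 1)^4 is the characteristic polynomial.

x - 1, (x - 4)(x - 1), (x - 4)(x - 1)^2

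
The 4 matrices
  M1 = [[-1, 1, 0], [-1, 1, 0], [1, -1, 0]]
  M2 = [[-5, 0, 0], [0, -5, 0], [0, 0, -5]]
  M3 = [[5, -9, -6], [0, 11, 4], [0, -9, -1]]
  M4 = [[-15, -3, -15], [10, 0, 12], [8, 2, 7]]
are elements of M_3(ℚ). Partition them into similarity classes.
4 classes: {M1}, {M2}, {M3}, {M4}

Characteristic polynomials: χ_{M1} = x^3, χ_{M2} = (x + 5)^3, χ_{M3} = (x - 5)^3, χ_{M4} = (x + 2)(x + 3)^2.

{M1}: invariant factors x, x^2.

{M2}: invariant factors x + 5, x + 5, x + 5.

{M3}: invariant factors x - 5, (x - 5)^2.

{M4}: invariant factors (x + 2)(x + 3)^2.

Matrices are similar if and only if their invariant-factor lists agree; the partition into similarity classes is {M1}, {M2}, {M3}, {M4}.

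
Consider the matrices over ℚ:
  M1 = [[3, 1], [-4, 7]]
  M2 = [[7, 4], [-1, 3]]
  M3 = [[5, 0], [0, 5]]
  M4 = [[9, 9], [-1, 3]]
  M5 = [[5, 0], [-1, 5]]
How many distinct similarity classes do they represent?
3 classes: {M1, M2, M5}, {M3}, {M4}

Characteristic polynomials: χ_{M1} = (x - 5)^2, χ_{M2} = (x - 5)^2, χ_{M3} = (x - 5)^2, χ_{M4} = (x - 6)^2, χ_{M5} = (x - 5)^2.

{M1, M2, M5}: invariant factors (x - 5)^2.

{M3}: invariant factors x - 5, x - 5.

{M4}: invariant factors (x - 6)^2.

Matrices are similar if and only if their invariant-factor lists agree; the partition into similarity classes is {M1, M2, M5}, {M3}, {M4}.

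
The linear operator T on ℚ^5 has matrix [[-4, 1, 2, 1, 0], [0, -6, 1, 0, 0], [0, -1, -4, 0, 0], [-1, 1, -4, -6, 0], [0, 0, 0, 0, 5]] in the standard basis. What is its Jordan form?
J = [[-5, 1, 0, 0, 0], [0, -5, 1, 0, 0], [0, 0, -5, 0, 0], [0, 0, 0, -5, 0], [0, 0, 0, 0, 5]]

The characteristic polynomial is det(xI - A) = (x - 5)(x + 5)^4, so the eigenvalues are -5 (algebraic multiplicity 4), 5 (algebraic multiplicity 1).

For λ = -5: rank(A + 5I) = 3, rank((A + 5I)^2) = 2, rank((A + 5I)^3) = 1. The eigenspace has dimension 5 - 3 = 2, so there are 2 Jordan blocks; the rank sequence gives block sizes [3, 1].

For λ = 5: algebraic multiplicity 1 gives one 1×1 block.

Assembling the blocks gives the Jordan form J above.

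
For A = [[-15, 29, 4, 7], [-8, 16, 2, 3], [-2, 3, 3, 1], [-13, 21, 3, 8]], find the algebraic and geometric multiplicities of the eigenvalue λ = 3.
The characteristic polynomial is (x - 3)^4, so the factor x - 3 appears with exponent 4: the algebraic multiplicity is 4.

rank(A - 3I) = 2, so the eigenspace has dimension 4 - 2 = 2: the geometric multiplicity is 2.

Since 2 < 4, A is not diagonalizable.

algebraic multiplicity 4, geometric multiplicity 2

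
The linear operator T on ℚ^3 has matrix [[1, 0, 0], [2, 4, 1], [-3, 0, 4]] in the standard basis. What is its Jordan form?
J = [[1, 0, 0], [0, 4, 1], [0, 0, 4]]

The characteristic polynomial is det(xI - A) = (x - 4)^2(x - 1), so the eigenvalues are 1 (algebraic multiplicity 1), 4 (algebraic multiplicity 2).

For λ = 1: algebraic multiplicity 1 gives one 1×1 block.

For λ = 4: rank(A - 4I) = 2, rank((A - 4I)^2) = 1. The eigenspace has dimension 3 - 2 = 1, so there is 1 Jordan block; the rank sequence gives block sizes [2].

Assembling the blocks gives the Jordan form J above.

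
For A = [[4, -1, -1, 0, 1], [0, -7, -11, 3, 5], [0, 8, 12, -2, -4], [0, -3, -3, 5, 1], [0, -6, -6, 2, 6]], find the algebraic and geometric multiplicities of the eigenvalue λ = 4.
The characteristic polynomial is (x - 4)^5, so the factor x - 4 appears with exponent 5: the algebraic multiplicity is 5.

rank(A - 4I) = 2, so the eigenspace has dimension 5 - 2 = 3: the geometric multiplicity is 3.

Since 3 < 5, A is not diagonalizable.

algebraic multiplicity 5, geometric multiplicity 3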